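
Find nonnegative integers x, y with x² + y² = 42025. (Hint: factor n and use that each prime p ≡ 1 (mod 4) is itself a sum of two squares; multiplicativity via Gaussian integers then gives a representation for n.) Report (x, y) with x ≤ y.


Step 1: Factor n = 42025 = 5^2 · 41^2.
Step 2: Check the mod-4 condition on each prime factor: 5 ≡ 1 (mod 4), exponent 2; 41 ≡ 1 (mod 4), exponent 2.
All primes ≡ 3 (mod 4) appear to even exponent (or don't appear), so by the two-squares theorem n IS expressible as a sum of two squares.
Step 3: Build a representation. Group n = k² · m with k = 5 and m = 41 · 41 = 1681 (a product of primes ≡ 1 (mod 4)); a representation of m scales to one of n via (k·x)² + (k·y)² = k²(x² + y²). Each prime p ≡ 1 (mod 4) is itself a sum of two squares; find a² by testing p − a² for a perfect square:
  41: 41 − 1² = 40, 41 − 2² = 37, 41 − 3² = 32, 41 − 4² = 25 = 5² ⇒ 41 = 4² + 5².
  Combine using the Brahmagupta–Fibonacci identity (a² + b²)(c² + d²) = (ac − bd)² + (ad + bc)² = (ac + bd)² + (ad − bc)²:
  41 · 41 = 1681: from (4² + 5²)(4² + 5²), take (4·4 − 5·5, 4·5 + 5·4) = (16 − 25, 20 + 20) = (-9, 40); dropping signs (only squares matter) gives (9, 40); check 9² + 40² = 81 + 1600 = 1681 ✓.
  Scale by k = 5: (5·9, 5·40) = (45, 200).
Step 4: Order so x ≤ y and verify: 45² + 200² = 2025 + 40000 = 42025 = n. ✓

n = 42025 = 45² + 200² (one valid representation with x ≤ y).


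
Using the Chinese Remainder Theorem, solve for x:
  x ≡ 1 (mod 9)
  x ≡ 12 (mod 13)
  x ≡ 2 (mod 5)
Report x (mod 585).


Moduli 9, 13, 5 are pairwise coprime; by CRT there is a unique solution modulo M = 9 · 13 · 5 = 585.
Solve pairwise, accumulating the modulus:
  Start with x ≡ 1 (mod 9).
  Combine with x ≡ 12 (mod 13): since gcd(9, 13) = 1, we get a unique residue mod 117.
    Write x = 1 + 9·t and substitute into x ≡ 12 (mod 13): 9·t ≡ 12 − 1 = 11 (mod 13).
    The inverse of 9 mod 13 is 3 (since 9·3 = 27 = 2·13 + 1), so t ≡ 3·11 = 33 ≡ 7 (mod 13).
    Then x = 1 + 9·7 = 64, valid modulo lcm(9, 13) = 117: x ≡ 64 (mod 117).
  Combine with x ≡ 2 (mod 5): since gcd(117, 5) = 1, we get a unique residue mod 585.
    Write x = 64 + 117·t and substitute into x ≡ 2 (mod 5): 117·t ≡ 2 − 64 = -62 (mod 5).
    Reduce coefficients mod 5: 2·t ≡ 3 (mod 5).
    The inverse of 2 mod 5 is 3 (since 2·3 = 6 = 1·5 + 1), so t ≡ 3·3 = 9 ≡ 4 (mod 5).
    Then x = 64 + 117·4 = 532, valid modulo lcm(117, 5) = 585: x ≡ 532 (mod 585).
Verify: 532 mod 9 = 1 ✓, 532 mod 13 = 12 ✓, 532 mod 5 = 2 ✓.

x ≡ 532 (mod 585).


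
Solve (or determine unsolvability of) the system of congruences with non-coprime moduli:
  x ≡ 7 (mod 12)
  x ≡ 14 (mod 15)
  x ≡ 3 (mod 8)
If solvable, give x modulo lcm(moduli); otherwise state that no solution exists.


Moduli 12, 15, 8 are not pairwise coprime, so CRT works modulo lcm(m_i) when all pairwise compatibility conditions hold.
Pairwise compatibility: gcd(m_i, m_j) must divide a_i - a_j for every pair.
Merge one congruence at a time:
  Start: x ≡ 7 (mod 12).
  Combine with x ≡ 14 (mod 15): gcd(12, 15) = 3, and 14 - 7 = 7 is NOT divisible by 3.
    ⇒ system is inconsistent (no integer solution).

No solution (the system is inconsistent).


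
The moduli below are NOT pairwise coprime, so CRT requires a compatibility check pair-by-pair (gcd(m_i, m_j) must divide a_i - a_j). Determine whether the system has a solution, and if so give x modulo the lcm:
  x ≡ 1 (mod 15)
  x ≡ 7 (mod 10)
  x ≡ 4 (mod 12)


Moduli 15, 10, 12 are not pairwise coprime, so CRT works modulo lcm(m_i) when all pairwise compatibility conditions hold.
Pairwise compatibility: gcd(m_i, m_j) must divide a_i - a_j for every pair.
Merge one congruence at a time:
  Start: x ≡ 1 (mod 15).
  Combine with x ≡ 7 (mod 10): gcd(15, 10) = 5, and 7 - 1 = 6 is NOT divisible by 5.
    ⇒ system is inconsistent (no integer solution).

No solution (the system is inconsistent).


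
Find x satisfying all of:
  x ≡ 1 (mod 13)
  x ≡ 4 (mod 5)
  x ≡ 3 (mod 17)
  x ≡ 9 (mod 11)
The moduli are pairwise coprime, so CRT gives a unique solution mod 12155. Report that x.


Product of moduli M = 13 · 5 · 17 · 11 = 12155.
Merge one congruence at a time:
  Start: x ≡ 1 (mod 13).
  Combine with x ≡ 4 (mod 5); new modulus lcm = 65.
    Write x = 1 + 13·t and substitute into x ≡ 4 (mod 5): 13·t ≡ 4 − 1 = 3 (mod 5).
    Reduce coefficients mod 5: 3·t ≡ 3 (mod 5).
    The inverse of 3 mod 5 is 2 (since 3·2 = 6 = 1·5 + 1), so t ≡ 2·3 = 6 ≡ 1 (mod 5).
    Then x = 1 + 13·1 = 14, valid modulo lcm(13, 5) = 65: x ≡ 14 (mod 65).
  Combine with x ≡ 3 (mod 17); new modulus lcm = 1105.
    Write x = 14 + 65·t and substitute into x ≡ 3 (mod 17): 65·t ≡ 3 − 14 = -11 (mod 17).
    Reduce coefficients mod 17: 14·t ≡ 6 (mod 17).
    The inverse of 14 mod 17 is 11 (since 14·11 = 154 = 9·17 + 1), so t ≡ 11·6 = 66 ≡ 15 (mod 17).
    Then x = 14 + 65·15 = 989, valid modulo lcm(65, 17) = 1105: x ≡ 989 (mod 1105).
  Combine with x ≡ 9 (mod 11); new modulus lcm = 12155.
    Write x = 989 + 1105·t and substitute into x ≡ 9 (mod 11): 1105·t ≡ 9 − 989 = -980 (mod 11).
    Reduce coefficients mod 11: 5·t ≡ 10 (mod 11).
    The inverse of 5 mod 11 is 9 (since 5·9 = 45 = 4·11 + 1), so t ≡ 9·10 = 90 ≡ 2 (mod 11).
    Then x = 989 + 1105·2 = 3199, valid modulo lcm(1105, 11) = 12155: x ≡ 3199 (mod 12155).
Verify against each original: 3199 mod 13 = 1, 3199 mod 5 = 4, 3199 mod 17 = 3, 3199 mod 11 = 9.

x ≡ 3199 (mod 12155).


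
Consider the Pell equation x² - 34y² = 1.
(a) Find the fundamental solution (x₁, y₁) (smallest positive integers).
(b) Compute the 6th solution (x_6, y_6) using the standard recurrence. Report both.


Step 1: Find the fundamental solution (x₁, y₁) of x² - 34y² = 1.
  Expand √34 as a continued fraction. a₀ = ⌊√34⌋ = 5; iterate m_{k+1} = d_k·a_k − m_k, d_{k+1} = (34 − m_{k+1}²)/d_k, a_{k+1} = ⌊(a₀ + m_{k+1})/d_{k+1}⌋ (starting m₀ = 0, d₀ = 1), with convergents p_k = a_k·p_{k-1} + p_{k-2}, q_k = a_k·q_{k-1} + q_{k-2} (p₋₁ = 1, q₋₁ = 0):
  k = 0: a₀ = 5; p₀/q₀ = 5/1; p₀² − 34·q₀² = 25 − 34 = -9.
  k = 1: m = 5, d = 9, a = ⌊(5 + 5)/9⌋ = 1; p/q = (1·5 + 1)/(1·1 + 0) = 6/1; p² − 34·q² = 36 − 34 = 2.
  k = 2: m = 4, d = 2, a = ⌊(5 + 4)/2⌋ = 4; p/q = (4·6 + 5)/(4·1 + 1) = 29/5; p² − 34·q² = 841 − 850 = -9.
  k = 3: m = 4, d = 9, a = ⌊(5 + 4)/9⌋ = 1; p/q = (1·29 + 6)/(1·5 + 1) = 35/6; p² − 34·q² = 1225 − 1224 = 1.
  The first convergent with p² − 34·q² = 1 gives the fundamental solution (x₁, y₁) = (35, 6).
Step 2: Apply the recurrence (x_{n+1}, y_{n+1}) = (x₁x_n + 34y₁y_n, x₁y_n + y₁x_n) repeatedly.
  From (x_1, y_1) = (35, 6): x_2 = 35·35 + 34·6·6 = 2449; y_2 = 35·6 + 6·35 = 420.
  From (x_2, y_2) = (2449, 420): x_3 = 35·2449 + 34·6·420 = 171395; y_3 = 35·420 + 6·2449 = 29394.
  From (x_3, y_3) = (171395, 29394): x_4 = 35·171395 + 34·6·29394 = 11995201; y_4 = 35·29394 + 6·171395 = 2057160.
  From (x_4, y_4) = (11995201, 2057160): x_5 = 35·11995201 + 34·6·2057160 = 839492675; y_5 = 35·2057160 + 6·11995201 = 143971806.
  From (x_5, y_5) = (839492675, 143971806): x_6 = 35·839492675 + 34·6·143971806 = 58752492049; y_6 = 35·143971806 + 6·839492675 = 10075969260.
Step 3: Verify x_6² - 34·y_6² = 3451855321967808218401 - 3451855321967808218400 = 1 (should be 1). ✓

(x_1, y_1) = (35, 6); (x_6, y_6) = (58752492049, 10075969260).


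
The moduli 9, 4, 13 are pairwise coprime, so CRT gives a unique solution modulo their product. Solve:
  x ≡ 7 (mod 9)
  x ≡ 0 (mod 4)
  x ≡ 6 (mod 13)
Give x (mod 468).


Moduli 9, 4, 13 are pairwise coprime; by CRT there is a unique solution modulo M = 9 · 4 · 13 = 468.
Solve pairwise, accumulating the modulus:
  Start with x ≡ 7 (mod 9).
  Combine with x ≡ 0 (mod 4): since gcd(9, 4) = 1, we get a unique residue mod 36.
    Write x = 7 + 9·t and substitute into x ≡ 0 (mod 4): 9·t ≡ 0 − 7 = -7 (mod 4).
    Reduce coefficients mod 4: 1·t ≡ 1 (mod 4).
    So t ≡ 1 (mod 4).
    Then x = 7 + 9·1 = 16, valid modulo lcm(9, 4) = 36: x ≡ 16 (mod 36).
  Combine with x ≡ 6 (mod 13): since gcd(36, 13) = 1, we get a unique residue mod 468.
    Write x = 16 + 36·t and substitute into x ≡ 6 (mod 13): 36·t ≡ 6 − 16 = -10 (mod 13).
    Reduce coefficients mod 13: 10·t ≡ 3 (mod 13).
    The inverse of 10 mod 13 is 4 (since 10·4 = 40 = 3·13 + 1), so t ≡ 4·3 = 12 ≡ 12 (mod 13).
    Then x = 16 + 36·12 = 448, valid modulo lcm(36, 13) = 468: x ≡ 448 (mod 468).
Verify: 448 mod 9 = 7 ✓, 448 mod 4 = 0 ✓, 448 mod 13 = 6 ✓.

x ≡ 448 (mod 468).


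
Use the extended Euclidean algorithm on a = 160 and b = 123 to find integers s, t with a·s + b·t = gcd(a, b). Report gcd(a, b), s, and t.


Euclidean algorithm on (160, 123) — divide until remainder is 0:
  160 = 1 · 123 + 37
  123 = 3 · 37 + 12
  37 = 3 · 12 + 1
  12 = 12 · 1 + 0
gcd(160, 123) = 1.
Track Bezout coefficients alongside the remainders: start with r₀ = 160 = a·1 + b·0 (s = 1, t = 0) and r₁ = 123 = a·0 + b·1 (s = 0, t = 1); each new remainder r_{k+1} = r_{k-1} − q_k·r_k inherits s_{k+1} = s_{k-1} − q_k·s_k, t_{k+1} = t_{k-1} − q_k·t_k, so r_k = a·s_k + b·t_k at every step:
  q = 1: r = 37, s = 1 − 1·0 = 1, t = 0 − 1·1 = -1  (check: 160·1 + 123·(-1) = 37)
  q = 3: r = 12, s = 0 − 3·1 = -3, t = 1 − 3·(-1) = 4  (check: 160·(-3) + 123·4 = 12)
  q = 3: r = 1, s = 1 − 3·(-3) = 10, t = -1 − 3·4 = -13  (check: 160·10 + 123·(-13) = 1)
The row with r = 1 (the gcd) gives the Bezout coefficients s = 10, t = -13.
Result: 160 · (10) + 123 · (-13) = 1.

gcd(160, 123) = 1; s = 10, t = -13 (check: 160·10 + 123·(-13) = 1).


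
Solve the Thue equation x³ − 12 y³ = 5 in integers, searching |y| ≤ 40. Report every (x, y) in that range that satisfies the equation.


The equation is x³ - 12y³ = 5. For fixed y, x³ = 12·y³ + 5, so a solution requires the RHS to be a perfect cube.
Strategy: iterate y from -40 to 40, compute RHS = 12·y³ + 5, and check whether it is a (positive or negative) perfect cube.
Check small values of y:
  y = 0: RHS = 5 is not a perfect cube.
  y = 1: RHS = 17 is not a perfect cube.
  y = -1: RHS = -7 is not a perfect cube.
  y = 2: RHS = 101 is not a perfect cube.
  y = -2: RHS = -91 is not a perfect cube.
  y = 3: RHS = 329 is not a perfect cube.
  y = -3: RHS = -319 is not a perfect cube.
Continuing the search up to |y| = 40 finds no solutions either.
No (x, y) in the scanned range satisfies the equation.

No integer solutions with |y| ≤ 40.


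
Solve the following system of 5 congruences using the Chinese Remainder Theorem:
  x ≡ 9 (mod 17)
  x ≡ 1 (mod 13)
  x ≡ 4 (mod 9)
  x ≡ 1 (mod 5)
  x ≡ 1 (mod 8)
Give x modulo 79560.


Product of moduli M = 17 · 13 · 9 · 5 · 8 = 79560.
Merge one congruence at a time:
  Start: x ≡ 9 (mod 17).
  Combine with x ≡ 1 (mod 13); new modulus lcm = 221.
    Write x = 9 + 17·t and substitute into x ≡ 1 (mod 13): 17·t ≡ 1 − 9 = -8 (mod 13).
    Reduce coefficients mod 13: 4·t ≡ 5 (mod 13).
    The inverse of 4 mod 13 is 10 (since 4·10 = 40 = 3·13 + 1), so t ≡ 10·5 = 50 ≡ 11 (mod 13).
    Then x = 9 + 17·11 = 196, valid modulo lcm(17, 13) = 221: x ≡ 196 (mod 221).
  Combine with x ≡ 4 (mod 9); new modulus lcm = 1989.
    Write x = 196 + 221·t and substitute into x ≡ 4 (mod 9): 221·t ≡ 4 − 196 = -192 (mod 9).
    Reduce coefficients mod 9: 5·t ≡ 6 (mod 9).
    The inverse of 5 mod 9 is 2 (since 5·2 = 10 = 1·9 + 1), so t ≡ 2·6 = 12 ≡ 3 (mod 9).
    Then x = 196 + 221·3 = 859, valid modulo lcm(221, 9) = 1989: x ≡ 859 (mod 1989).
  Combine with x ≡ 1 (mod 5); new modulus lcm = 9945.
    Write x = 859 + 1989·t and substitute into x ≡ 1 (mod 5): 1989·t ≡ 1 − 859 = -858 (mod 5).
    Reduce coefficients mod 5: 4·t ≡ 2 (mod 5).
    The inverse of 4 mod 5 is 4 (since 4·4 = 16 = 3·5 + 1), so t ≡ 4·2 = 8 ≡ 3 (mod 5).
    Then x = 859 + 1989·3 = 6826, valid modulo lcm(1989, 5) = 9945: x ≡ 6826 (mod 9945).
  Combine with x ≡ 1 (mod 8); new modulus lcm = 79560.
    Write x = 6826 + 9945·t and substitute into x ≡ 1 (mod 8): 9945·t ≡ 1 − 6826 = -6825 (mod 8).
    Reduce coefficients mod 8: 1·t ≡ 7 (mod 8).
    So t ≡ 7 (mod 8).
    Then x = 6826 + 9945·7 = 76441, valid modulo lcm(9945, 8) = 79560: x ≡ 76441 (mod 79560).
Verify against each original: 76441 mod 17 = 9, 76441 mod 13 = 1, 76441 mod 9 = 4, 76441 mod 5 = 1, 76441 mod 8 = 1.

x ≡ 76441 (mod 79560).


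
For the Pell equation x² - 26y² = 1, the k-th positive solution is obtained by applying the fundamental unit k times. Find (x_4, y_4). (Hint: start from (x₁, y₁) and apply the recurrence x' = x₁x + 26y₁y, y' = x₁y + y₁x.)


Step 1: Find the fundamental solution (x₁, y₁) of x² - 26y² = 1.
  Expand √26 as a continued fraction. a₀ = ⌊√26⌋ = 5; iterate m_{k+1} = d_k·a_k − m_k, d_{k+1} = (26 − m_{k+1}²)/d_k, a_{k+1} = ⌊(a₀ + m_{k+1})/d_{k+1}⌋ (starting m₀ = 0, d₀ = 1), with convergents p_k = a_k·p_{k-1} + p_{k-2}, q_k = a_k·q_{k-1} + q_{k-2} (p₋₁ = 1, q₋₁ = 0):
  k = 0: a₀ = 5; p₀/q₀ = 5/1; p₀² − 26·q₀² = 25 − 26 = -1.
  k = 1: m = 5, d = 1, a = ⌊(5 + 5)/1⌋ = 10; p/q = (10·5 + 1)/(10·1 + 0) = 51/10; p² − 26·q² = 2601 − 2600 = 1.
  The first convergent with p² − 26·q² = 1 gives the fundamental solution (x₁, y₁) = (51, 10).
Step 2: Apply the recurrence (x_{n+1}, y_{n+1}) = (x₁x_n + 26y₁y_n, x₁y_n + y₁x_n) repeatedly.
  From (x_1, y_1) = (51, 10): x_2 = 51·51 + 26·10·10 = 5201; y_2 = 51·10 + 10·51 = 1020.
  From (x_2, y_2) = (5201, 1020): x_3 = 51·5201 + 26·10·1020 = 530451; y_3 = 51·1020 + 10·5201 = 104030.
  From (x_3, y_3) = (530451, 104030): x_4 = 51·530451 + 26·10·104030 = 54100801; y_4 = 51·104030 + 10·530451 = 10610040.
Step 3: Verify x_4² - 26·y_4² = 2926896668841601 - 2926896668841600 = 1 (should be 1). ✓

(x_1, y_1) = (51, 10); (x_4, y_4) = (54100801, 10610040).


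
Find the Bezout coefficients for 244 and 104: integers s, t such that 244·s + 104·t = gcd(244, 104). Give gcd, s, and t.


Euclidean algorithm on (244, 104) — divide until remainder is 0:
  244 = 2 · 104 + 36
  104 = 2 · 36 + 32
  36 = 1 · 32 + 4
  32 = 8 · 4 + 0
gcd(244, 104) = 4.
Track Bezout coefficients alongside the remainders: start with r₀ = 244 = a·1 + b·0 (s = 1, t = 0) and r₁ = 104 = a·0 + b·1 (s = 0, t = 1); each new remainder r_{k+1} = r_{k-1} − q_k·r_k inherits s_{k+1} = s_{k-1} − q_k·s_k, t_{k+1} = t_{k-1} − q_k·t_k, so r_k = a·s_k + b·t_k at every step:
  q = 2: r = 36, s = 1 − 2·0 = 1, t = 0 − 2·1 = -2  (check: 244·1 + 104·(-2) = 36)
  q = 2: r = 32, s = 0 − 2·1 = -2, t = 1 − 2·(-2) = 5  (check: 244·(-2) + 104·5 = 32)
  q = 1: r = 4, s = 1 − 1·(-2) = 3, t = -2 − 1·5 = -7  (check: 244·3 + 104·(-7) = 4)
The row with r = 4 (the gcd) gives the Bezout coefficients s = 3, t = -7.
Result: 244 · (3) + 104 · (-7) = 4.

gcd(244, 104) = 4; s = 3, t = -7 (check: 244·3 + 104·(-7) = 4).


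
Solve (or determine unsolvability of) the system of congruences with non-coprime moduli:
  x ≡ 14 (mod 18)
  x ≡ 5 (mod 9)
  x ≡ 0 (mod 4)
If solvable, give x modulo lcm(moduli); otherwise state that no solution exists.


Moduli 18, 9, 4 are not pairwise coprime, so CRT works modulo lcm(m_i) when all pairwise compatibility conditions hold.
Pairwise compatibility: gcd(m_i, m_j) must divide a_i - a_j for every pair.
Merge one congruence at a time:
  Start: x ≡ 14 (mod 18).
  Combine with x ≡ 5 (mod 9): gcd(18, 9) = 9; 5 - 14 = -9, which IS divisible by 9, so compatible.
    Write x = 14 + 18·t and substitute into x ≡ 5 (mod 9): 18·t ≡ 5 − 14 = -9 (mod 9).
    Divide the congruence (and modulus) by g = 9: 2·t ≡ -1 (mod 1).
    Modulo 1 every t works; take t = 0.
    Then x = 14 + 18·0 = 14, valid modulo lcm(18, 9) = 18: x ≡ 14 (mod 18).
  Combine with x ≡ 0 (mod 4): gcd(18, 4) = 2; 0 - 14 = -14, which IS divisible by 2, so compatible.
    Write x = 14 + 18·t and substitute into x ≡ 0 (mod 4): 18·t ≡ 0 − 14 = -14 (mod 4).
    Divide the congruence (and modulus) by g = 2: 9·t ≡ -7 (mod 2).
    Reduce coefficients mod 2: 1·t ≡ 1 (mod 2).
    So t ≡ 1 (mod 2).
    Then x = 14 + 18·1 = 32, valid modulo lcm(18, 4) = 36: x ≡ 32 (mod 36).
Verify: 32 mod 18 = 14, 32 mod 9 = 5, 32 mod 4 = 0.

x ≡ 32 (mod 36).


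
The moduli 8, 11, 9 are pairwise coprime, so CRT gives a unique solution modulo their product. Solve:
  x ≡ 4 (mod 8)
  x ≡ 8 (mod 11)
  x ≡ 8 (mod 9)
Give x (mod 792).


Moduli 8, 11, 9 are pairwise coprime; by CRT there is a unique solution modulo M = 8 · 11 · 9 = 792.
Solve pairwise, accumulating the modulus:
  Start with x ≡ 4 (mod 8).
  Combine with x ≡ 8 (mod 11): since gcd(8, 11) = 1, we get a unique residue mod 88.
    Write x = 4 + 8·t and substitute into x ≡ 8 (mod 11): 8·t ≡ 8 − 4 = 4 (mod 11).
    The inverse of 8 mod 11 is 7 (since 8·7 = 56 = 5·11 + 1), so t ≡ 7·4 = 28 ≡ 6 (mod 11).
    Then x = 4 + 8·6 = 52, valid modulo lcm(8, 11) = 88: x ≡ 52 (mod 88).
  Combine with x ≡ 8 (mod 9): since gcd(88, 9) = 1, we get a unique residue mod 792.
    Write x = 52 + 88·t and substitute into x ≡ 8 (mod 9): 88·t ≡ 8 − 52 = -44 (mod 9).
    Reduce coefficients mod 9: 7·t ≡ 1 (mod 9).
    The inverse of 7 mod 9 is 4 (since 7·4 = 28 = 3·9 + 1), so t ≡ 4·1 = 4 ≡ 4 (mod 9).
    Then x = 52 + 88·4 = 404, valid modulo lcm(88, 9) = 792: x ≡ 404 (mod 792).
Verify: 404 mod 8 = 4 ✓, 404 mod 11 = 8 ✓, 404 mod 9 = 8 ✓.

x ≡ 404 (mod 792).


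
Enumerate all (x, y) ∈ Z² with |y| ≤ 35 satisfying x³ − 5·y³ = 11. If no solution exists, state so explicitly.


The equation is x³ - 5y³ = 11. For fixed y, x³ = 5·y³ + 11, so a solution requires the RHS to be a perfect cube.
Strategy: iterate y from -35 to 35, compute RHS = 5·y³ + 11, and check whether it is a (positive or negative) perfect cube.
Check small values of y:
  y = 0: RHS = 11 is not a perfect cube.
  y = 1: RHS = 16 is not a perfect cube.
  y = -1: RHS = 6 is not a perfect cube.
  y = 2: RHS = 51 is not a perfect cube.
  y = -2: RHS = -29 is not a perfect cube.
  y = 3: RHS = 146 is not a perfect cube.
  y = -3: RHS = -124 is not a perfect cube.
Continuing the search up to |y| = 35 finds no solutions either.
No (x, y) in the scanned range satisfies the equation.

No integer solutions with |y| ≤ 35.


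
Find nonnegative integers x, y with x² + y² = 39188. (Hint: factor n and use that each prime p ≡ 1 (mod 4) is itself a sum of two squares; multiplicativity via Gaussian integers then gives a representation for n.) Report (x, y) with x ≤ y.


Step 1: Factor n = 39188 = 2^2 · 97 · 101.
Step 2: Check the mod-4 condition on each prime factor: 2 = 2 (special); 97 ≡ 1 (mod 4), exponent 1; 101 ≡ 1 (mod 4), exponent 1.
All primes ≡ 3 (mod 4) appear to even exponent (or don't appear), so by the two-squares theorem n IS expressible as a sum of two squares.
Step 3: Build a representation. Group n = k² · m with k = 2 and m = 97 · 101 = 9797 (a product of primes ≡ 1 (mod 4)); a representation of m scales to one of n via (k·x)² + (k·y)² = k²(x² + y²). Each prime p ≡ 1 (mod 4) is itself a sum of two squares; find a² by testing p − a² for a perfect square:
  97: 97 − 1² = 96, 97 − 2² = 93, 97 − 3² = 88, 97 − 4² = 81 = 9² ⇒ 97 = 4² + 9².
  101: 101 − 1² = 100 = 10² ⇒ 101 = 1² + 10².
  Combine using the Brahmagupta–Fibonacci identity (a² + b²)(c² + d²) = (ac − bd)² + (ad + bc)² = (ac + bd)² + (ad − bc)²:
  97 · 101 = 9797: from (4² + 9²)(1² + 10²), take (4·1 − 9·10, 4·10 + 9·1) = (4 − 90, 40 + 9) = (-86, 49); dropping signs (only squares matter) gives (86, 49); check 86² + 49² = 7396 + 2401 = 9797 ✓.
  Scale by k = 2: (2·86, 2·49) = (172, 98).
Step 4: Order so x ≤ y and verify: 98² + 172² = 9604 + 29584 = 39188 = n. ✓

n = 39188 = 98² + 172² (one valid representation with x ≤ y).


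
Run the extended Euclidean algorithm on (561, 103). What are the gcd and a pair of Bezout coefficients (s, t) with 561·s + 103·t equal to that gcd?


Euclidean algorithm on (561, 103) — divide until remainder is 0:
  561 = 5 · 103 + 46
  103 = 2 · 46 + 11
  46 = 4 · 11 + 2
  11 = 5 · 2 + 1
  2 = 2 · 1 + 0
gcd(561, 103) = 1.
Track Bezout coefficients alongside the remainders: start with r₀ = 561 = a·1 + b·0 (s = 1, t = 0) and r₁ = 103 = a·0 + b·1 (s = 0, t = 1); each new remainder r_{k+1} = r_{k-1} − q_k·r_k inherits s_{k+1} = s_{k-1} − q_k·s_k, t_{k+1} = t_{k-1} − q_k·t_k, so r_k = a·s_k + b·t_k at every step:
  q = 5: r = 46, s = 1 − 5·0 = 1, t = 0 − 5·1 = -5  (check: 561·1 + 103·(-5) = 46)
  q = 2: r = 11, s = 0 − 2·1 = -2, t = 1 − 2·(-5) = 11  (check: 561·(-2) + 103·11 = 11)
  q = 4: r = 2, s = 1 − 4·(-2) = 9, t = -5 − 4·11 = -49  (check: 561·9 + 103·(-49) = 2)
  q = 5: r = 1, s = -2 − 5·9 = -47, t = 11 − 5·(-49) = 256  (check: 561·(-47) + 103·256 = 1)
The row with r = 1 (the gcd) gives the Bezout coefficients s = -47, t = 256.
Result: 561 · (-47) + 103 · (256) = 1.

gcd(561, 103) = 1; s = -47, t = 256 (check: 561·(-47) + 103·256 = 1).


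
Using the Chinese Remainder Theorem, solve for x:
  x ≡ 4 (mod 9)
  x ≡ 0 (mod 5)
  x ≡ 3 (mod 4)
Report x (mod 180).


Moduli 9, 5, 4 are pairwise coprime; by CRT there is a unique solution modulo M = 9 · 5 · 4 = 180.
Solve pairwise, accumulating the modulus:
  Start with x ≡ 4 (mod 9).
  Combine with x ≡ 0 (mod 5): since gcd(9, 5) = 1, we get a unique residue mod 45.
    Write x = 4 + 9·t and substitute into x ≡ 0 (mod 5): 9·t ≡ 0 − 4 = -4 (mod 5).
    Reduce coefficients mod 5: 4·t ≡ 1 (mod 5).
    The inverse of 4 mod 5 is 4 (since 4·4 = 16 = 3·5 + 1), so t ≡ 4·1 = 4 ≡ 4 (mod 5).
    Then x = 4 + 9·4 = 40, valid modulo lcm(9, 5) = 45: x ≡ 40 (mod 45).
  Combine with x ≡ 3 (mod 4): since gcd(45, 4) = 1, we get a unique residue mod 180.
    Write x = 40 + 45·t and substitute into x ≡ 3 (mod 4): 45·t ≡ 3 − 40 = -37 (mod 4).
    Reduce coefficients mod 4: 1·t ≡ 3 (mod 4).
    So t ≡ 3 (mod 4).
    Then x = 40 + 45·3 = 175, valid modulo lcm(45, 4) = 180: x ≡ 175 (mod 180).
Verify: 175 mod 9 = 4 ✓, 175 mod 5 = 0 ✓, 175 mod 4 = 3 ✓.

x ≡ 175 (mod 180).


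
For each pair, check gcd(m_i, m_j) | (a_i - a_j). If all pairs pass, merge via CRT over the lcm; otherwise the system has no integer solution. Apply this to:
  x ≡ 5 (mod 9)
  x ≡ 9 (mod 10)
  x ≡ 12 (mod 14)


Moduli 9, 10, 14 are not pairwise coprime, so CRT works modulo lcm(m_i) when all pairwise compatibility conditions hold.
Pairwise compatibility: gcd(m_i, m_j) must divide a_i - a_j for every pair.
Merge one congruence at a time:
  Start: x ≡ 5 (mod 9).
  Combine with x ≡ 9 (mod 10): gcd(9, 10) = 1; 9 - 5 = 4, which IS divisible by 1, so compatible.
    Write x = 5 + 9·t and substitute into x ≡ 9 (mod 10): 9·t ≡ 9 − 5 = 4 (mod 10).
    The inverse of 9 mod 10 is 9 (since 9·9 = 81 = 8·10 + 1), so t ≡ 9·4 = 36 ≡ 6 (mod 10).
    Then x = 5 + 9·6 = 59, valid modulo lcm(9, 10) = 90: x ≡ 59 (mod 90).
  Combine with x ≡ 12 (mod 14): gcd(90, 14) = 2, and 12 - 59 = -47 is NOT divisible by 2.
    ⇒ system is inconsistent (no integer solution).

No solution (the system is inconsistent).


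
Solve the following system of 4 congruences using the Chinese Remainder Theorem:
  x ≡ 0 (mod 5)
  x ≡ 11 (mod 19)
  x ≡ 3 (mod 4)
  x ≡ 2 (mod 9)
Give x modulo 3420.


Product of moduli M = 5 · 19 · 4 · 9 = 3420.
Merge one congruence at a time:
  Start: x ≡ 0 (mod 5).
  Combine with x ≡ 11 (mod 19); new modulus lcm = 95.
    Write x = 0 + 5·t and substitute into x ≡ 11 (mod 19): 5·t ≡ 11 − 0 = 11 (mod 19).
    The inverse of 5 mod 19 is 4 (since 5·4 = 20 = 1·19 + 1), so t ≡ 4·11 = 44 ≡ 6 (mod 19).
    Then x = 0 + 5·6 = 30, valid modulo lcm(5, 19) = 95: x ≡ 30 (mod 95).
  Combine with x ≡ 3 (mod 4); new modulus lcm = 380.
    Write x = 30 + 95·t and substitute into x ≡ 3 (mod 4): 95·t ≡ 3 − 30 = -27 (mod 4).
    Reduce coefficients mod 4: 3·t ≡ 1 (mod 4).
    The inverse of 3 mod 4 is 3 (since 3·3 = 9 = 2·4 + 1), so t ≡ 3·1 = 3 ≡ 3 (mod 4).
    Then x = 30 + 95·3 = 315, valid modulo lcm(95, 4) = 380: x ≡ 315 (mod 380).
  Combine with x ≡ 2 (mod 9); new modulus lcm = 3420.
    Write x = 315 + 380·t and substitute into x ≡ 2 (mod 9): 380·t ≡ 2 − 315 = -313 (mod 9).
    Reduce coefficients mod 9: 2·t ≡ 2 (mod 9).
    The inverse of 2 mod 9 is 5 (since 2·5 = 10 = 1·9 + 1), so t ≡ 5·2 = 10 ≡ 1 (mod 9).
    Then x = 315 + 380·1 = 695, valid modulo lcm(380, 9) = 3420: x ≡ 695 (mod 3420).
Verify against each original: 695 mod 5 = 0, 695 mod 19 = 11, 695 mod 4 = 3, 695 mod 9 = 2.

x ≡ 695 (mod 3420).


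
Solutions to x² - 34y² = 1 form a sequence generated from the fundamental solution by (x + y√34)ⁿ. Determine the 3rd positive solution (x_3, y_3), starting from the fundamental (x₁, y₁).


Step 1: Find the fundamental solution (x₁, y₁) of x² - 34y² = 1.
  Expand √34 as a continued fraction. a₀ = ⌊√34⌋ = 5; iterate m_{k+1} = d_k·a_k − m_k, d_{k+1} = (34 − m_{k+1}²)/d_k, a_{k+1} = ⌊(a₀ + m_{k+1})/d_{k+1}⌋ (starting m₀ = 0, d₀ = 1), with convergents p_k = a_k·p_{k-1} + p_{k-2}, q_k = a_k·q_{k-1} + q_{k-2} (p₋₁ = 1, q₋₁ = 0):
  k = 0: a₀ = 5; p₀/q₀ = 5/1; p₀² − 34·q₀² = 25 − 34 = -9.
  k = 1: m = 5, d = 9, a = ⌊(5 + 5)/9⌋ = 1; p/q = (1·5 + 1)/(1·1 + 0) = 6/1; p² − 34·q² = 36 − 34 = 2.
  k = 2: m = 4, d = 2, a = ⌊(5 + 4)/2⌋ = 4; p/q = (4·6 + 5)/(4·1 + 1) = 29/5; p² − 34·q² = 841 − 850 = -9.
  k = 3: m = 4, d = 9, a = ⌊(5 + 4)/9⌋ = 1; p/q = (1·29 + 6)/(1·5 + 1) = 35/6; p² − 34·q² = 1225 − 1224 = 1.
  The first convergent with p² − 34·q² = 1 gives the fundamental solution (x₁, y₁) = (35, 6).
Step 2: Apply the recurrence (x_{n+1}, y_{n+1}) = (x₁x_n + 34y₁y_n, x₁y_n + y₁x_n) repeatedly.
  From (x_1, y_1) = (35, 6): x_2 = 35·35 + 34·6·6 = 2449; y_2 = 35·6 + 6·35 = 420.
  From (x_2, y_2) = (2449, 420): x_3 = 35·2449 + 34·6·420 = 171395; y_3 = 35·420 + 6·2449 = 29394.
Step 3: Verify x_3² - 34·y_3² = 29376246025 - 29376246024 = 1 (should be 1). ✓

(x_1, y_1) = (35, 6); (x_3, y_3) = (171395, 29394).


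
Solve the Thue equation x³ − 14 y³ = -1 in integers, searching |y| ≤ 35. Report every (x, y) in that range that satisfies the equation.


The equation is x³ - 14y³ = -1. For fixed y, x³ = 14·y³ − 1, so a solution requires the RHS to be a perfect cube.
Strategy: iterate y from -35 to 35, compute RHS = 14·y³ − 1, and check whether it is a (positive or negative) perfect cube.
Check small values of y:
  y = 0: RHS = -1 = (-1)³ ⇒ x = -1 works.
  y = 1: RHS = 13 is not a perfect cube.
  y = -1: RHS = -15 is not a perfect cube.
  y = 2: RHS = 111 is not a perfect cube.
  y = -2: RHS = -113 is not a perfect cube.
  y = 3: RHS = 377 is not a perfect cube.
  y = -3: RHS = -379 is not a perfect cube.
Continuing the search up to |y| = 35 finds no further solutions beyond those listed.
Collected solutions: (-1, 0).

Solutions (with |y| ≤ 35): (-1, 0).


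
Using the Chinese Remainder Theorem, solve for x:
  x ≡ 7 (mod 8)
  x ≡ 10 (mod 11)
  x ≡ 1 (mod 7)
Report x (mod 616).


Moduli 8, 11, 7 are pairwise coprime; by CRT there is a unique solution modulo M = 8 · 11 · 7 = 616.
Solve pairwise, accumulating the modulus:
  Start with x ≡ 7 (mod 8).
  Combine with x ≡ 10 (mod 11): since gcd(8, 11) = 1, we get a unique residue mod 88.
    Write x = 7 + 8·t and substitute into x ≡ 10 (mod 11): 8·t ≡ 10 − 7 = 3 (mod 11).
    The inverse of 8 mod 11 is 7 (since 8·7 = 56 = 5·11 + 1), so t ≡ 7·3 = 21 ≡ 10 (mod 11).
    Then x = 7 + 8·10 = 87, valid modulo lcm(8, 11) = 88: x ≡ 87 (mod 88).
  Combine with x ≡ 1 (mod 7): since gcd(88, 7) = 1, we get a unique residue mod 616.
    Write x = 87 + 88·t and substitute into x ≡ 1 (mod 7): 88·t ≡ 1 − 87 = -86 (mod 7).
    Reduce coefficients mod 7: 4·t ≡ 5 (mod 7).
    The inverse of 4 mod 7 is 2 (since 4·2 = 8 = 1·7 + 1), so t ≡ 2·5 = 10 ≡ 3 (mod 7).
    Then x = 87 + 88·3 = 351, valid modulo lcm(88, 7) = 616: x ≡ 351 (mod 616).
Verify: 351 mod 8 = 7 ✓, 351 mod 11 = 10 ✓, 351 mod 7 = 1 ✓.

x ≡ 351 (mod 616).


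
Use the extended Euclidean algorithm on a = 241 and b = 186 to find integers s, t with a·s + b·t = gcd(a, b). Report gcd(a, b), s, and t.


Euclidean algorithm on (241, 186) — divide until remainder is 0:
  241 = 1 · 186 + 55
  186 = 3 · 55 + 21
  55 = 2 · 21 + 13
  21 = 1 · 13 + 8
  13 = 1 · 8 + 5
  8 = 1 · 5 + 3
  5 = 1 · 3 + 2
  3 = 1 · 2 + 1
  2 = 2 · 1 + 0
gcd(241, 186) = 1.
Track Bezout coefficients alongside the remainders: start with r₀ = 241 = a·1 + b·0 (s = 1, t = 0) and r₁ = 186 = a·0 + b·1 (s = 0, t = 1); each new remainder r_{k+1} = r_{k-1} − q_k·r_k inherits s_{k+1} = s_{k-1} − q_k·s_k, t_{k+1} = t_{k-1} − q_k·t_k, so r_k = a·s_k + b·t_k at every step:
  q = 1: r = 55, s = 1 − 1·0 = 1, t = 0 − 1·1 = -1  (check: 241·1 + 186·(-1) = 55)
  q = 3: r = 21, s = 0 − 3·1 = -3, t = 1 − 3·(-1) = 4  (check: 241·(-3) + 186·4 = 21)
  q = 2: r = 13, s = 1 − 2·(-3) = 7, t = -1 − 2·4 = -9  (check: 241·7 + 186·(-9) = 13)
  q = 1: r = 8, s = -3 − 1·7 = -10, t = 4 − 1·(-9) = 13  (check: 241·(-10) + 186·13 = 8)
  q = 1: r = 5, s = 7 − 1·(-10) = 17, t = -9 − 1·13 = -22  (check: 241·17 + 186·(-22) = 5)
  q = 1: r = 3, s = -10 − 1·17 = -27, t = 13 − 1·(-22) = 35  (check: 241·(-27) + 186·35 = 3)
  q = 1: r = 2, s = 17 − 1·(-27) = 44, t = -22 − 1·35 = -57  (check: 241·44 + 186·(-57) = 2)
  q = 1: r = 1, s = -27 − 1·44 = -71, t = 35 − 1·(-57) = 92  (check: 241·(-71) + 186·92 = 1)
The row with r = 1 (the gcd) gives the Bezout coefficients s = -71, t = 92.
Result: 241 · (-71) + 186 · (92) = 1.

gcd(241, 186) = 1; s = -71, t = 92 (check: 241·(-71) + 186·92 = 1).


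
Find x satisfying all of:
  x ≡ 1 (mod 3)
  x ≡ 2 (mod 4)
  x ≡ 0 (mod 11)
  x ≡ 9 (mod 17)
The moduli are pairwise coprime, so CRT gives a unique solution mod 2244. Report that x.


Product of moduli M = 3 · 4 · 11 · 17 = 2244.
Merge one congruence at a time:
  Start: x ≡ 1 (mod 3).
  Combine with x ≡ 2 (mod 4); new modulus lcm = 12.
    Write x = 1 + 3·t and substitute into x ≡ 2 (mod 4): 3·t ≡ 2 − 1 = 1 (mod 4).
    The inverse of 3 mod 4 is 3 (since 3·3 = 9 = 2·4 + 1), so t ≡ 3·1 = 3 ≡ 3 (mod 4).
    Then x = 1 + 3·3 = 10, valid modulo lcm(3, 4) = 12: x ≡ 10 (mod 12).
  Combine with x ≡ 0 (mod 11); new modulus lcm = 132.
    Write x = 10 + 12·t and substitute into x ≡ 0 (mod 11): 12·t ≡ 0 − 10 = -10 (mod 11).
    Reduce coefficients mod 11: 1·t ≡ 1 (mod 11).
    So t ≡ 1 (mod 11).
    Then x = 10 + 12·1 = 22, valid modulo lcm(12, 11) = 132: x ≡ 22 (mod 132).
  Combine with x ≡ 9 (mod 17); new modulus lcm = 2244.
    Write x = 22 + 132·t and substitute into x ≡ 9 (mod 17): 132·t ≡ 9 − 22 = -13 (mod 17).
    Reduce coefficients mod 17: 13·t ≡ 4 (mod 17).
    The inverse of 13 mod 17 is 4 (since 13·4 = 52 = 3·17 + 1), so t ≡ 4·4 = 16 ≡ 16 (mod 17).
    Then x = 22 + 132·16 = 2134, valid modulo lcm(132, 17) = 2244: x ≡ 2134 (mod 2244).
Verify against each original: 2134 mod 3 = 1, 2134 mod 4 = 2, 2134 mod 11 = 0, 2134 mod 17 = 9.

x ≡ 2134 (mod 2244).


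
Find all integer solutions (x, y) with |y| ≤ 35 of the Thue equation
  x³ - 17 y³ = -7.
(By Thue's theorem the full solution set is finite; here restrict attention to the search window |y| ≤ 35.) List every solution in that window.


The equation is x³ - 17y³ = -7. For fixed y, x³ = 17·y³ − 7, so a solution requires the RHS to be a perfect cube.
Strategy: iterate y from -35 to 35, compute RHS = 17·y³ − 7, and check whether it is a (positive or negative) perfect cube.
Check small values of y:
  y = 0: RHS = -7 is not a perfect cube.
  y = 1: RHS = 10 is not a perfect cube.
  y = -1: RHS = -24 is not a perfect cube.
  y = 2: RHS = 129 is not a perfect cube.
  y = -2: RHS = -143 is not a perfect cube.
  y = 3: RHS = 452 is not a perfect cube.
  y = -3: RHS = -466 is not a perfect cube.
Continuing the search up to |y| = 35 finds no solutions either.
No (x, y) in the scanned range satisfies the equation.

No integer solutions with |y| ≤ 35.


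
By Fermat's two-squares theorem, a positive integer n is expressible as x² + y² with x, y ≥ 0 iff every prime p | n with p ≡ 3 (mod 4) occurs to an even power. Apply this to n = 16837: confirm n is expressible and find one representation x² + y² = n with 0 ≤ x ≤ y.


Step 1: Factor n = 16837 = 113 · 149.
Step 2: Check the mod-4 condition on each prime factor: 113 ≡ 1 (mod 4), exponent 1; 149 ≡ 1 (mod 4), exponent 1.
All primes ≡ 3 (mod 4) appear to even exponent (or don't appear), so by the two-squares theorem n IS expressible as a sum of two squares.
Step 3: Build a representation. Here n = 113 · 149 is a product of primes ≡ 1 (mod 4). Each prime p ≡ 1 (mod 4) is itself a sum of two squares; find a² by testing p − a² for a perfect square:
  113: 113 − 1² = 112, 113 − 2² = 109, 113 − 3² = 104, 113 − 4² = 97, 113 − 5² = 88, 113 − 6² = 77, 113 − 7² = 64 = 8² ⇒ 113 = 7² + 8².
  149: 149 − 1² = 148, 149 − 2² = 145, 149 − 3² = 140, 149 − 4² = 133, 149 − 5² = 124, 149 − 6² = 113, 149 − 7² = 100 = 10² ⇒ 149 = 7² + 10².
  Combine using the Brahmagupta–Fibonacci identity (a² + b²)(c² + d²) = (ac − bd)² + (ad + bc)² = (ac + bd)² + (ad − bc)²:
  113 · 149 = 16837: from (7² + 8²)(7² + 10²), take (7·7 − 8·10, 7·10 + 8·7) = (49 − 80, 70 + 56) = (-31, 126); dropping signs (only squares matter) gives (31, 126); check 31² + 126² = 961 + 15876 = 16837 ✓.
Step 4: Order so x ≤ y and verify: 31² + 126² = 961 + 15876 = 16837 = n. ✓

n = 16837 = 31² + 126² (one valid representation with x ≤ y).


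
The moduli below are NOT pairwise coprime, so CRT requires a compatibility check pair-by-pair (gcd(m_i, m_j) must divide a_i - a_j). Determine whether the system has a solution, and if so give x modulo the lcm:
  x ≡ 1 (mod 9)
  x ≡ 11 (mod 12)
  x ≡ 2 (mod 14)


Moduli 9, 12, 14 are not pairwise coprime, so CRT works modulo lcm(m_i) when all pairwise compatibility conditions hold.
Pairwise compatibility: gcd(m_i, m_j) must divide a_i - a_j for every pair.
Merge one congruence at a time:
  Start: x ≡ 1 (mod 9).
  Combine with x ≡ 11 (mod 12): gcd(9, 12) = 3, and 11 - 1 = 10 is NOT divisible by 3.
    ⇒ system is inconsistent (no integer solution).

No solution (the system is inconsistent).


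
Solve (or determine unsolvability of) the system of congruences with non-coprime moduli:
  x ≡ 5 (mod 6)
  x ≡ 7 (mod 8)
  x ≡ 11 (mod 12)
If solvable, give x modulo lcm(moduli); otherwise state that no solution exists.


Moduli 6, 8, 12 are not pairwise coprime, so CRT works modulo lcm(m_i) when all pairwise compatibility conditions hold.
Pairwise compatibility: gcd(m_i, m_j) must divide a_i - a_j for every pair.
Merge one congruence at a time:
  Start: x ≡ 5 (mod 6).
  Combine with x ≡ 7 (mod 8): gcd(6, 8) = 2; 7 - 5 = 2, which IS divisible by 2, so compatible.
    Write x = 5 + 6·t and substitute into x ≡ 7 (mod 8): 6·t ≡ 7 − 5 = 2 (mod 8).
    Divide the congruence (and modulus) by g = 2: 3·t ≡ 1 (mod 4).
    The inverse of 3 mod 4 is 3 (since 3·3 = 9 = 2·4 + 1), so t ≡ 3·1 = 3 ≡ 3 (mod 4).
    Then x = 5 + 6·3 = 23, valid modulo lcm(6, 8) = 24: x ≡ 23 (mod 24).
  Combine with x ≡ 11 (mod 12): gcd(24, 12) = 12; 11 - 23 = -12, which IS divisible by 12, so compatible.
    Write x = 23 + 24·t and substitute into x ≡ 11 (mod 12): 24·t ≡ 11 − 23 = -12 (mod 12).
    Divide the congruence (and modulus) by g = 12: 2·t ≡ -1 (mod 1).
    Modulo 1 every t works; take t = 0.
    Then x = 23 + 24·0 = 23, valid modulo lcm(24, 12) = 24: x ≡ 23 (mod 24).
Verify: 23 mod 6 = 5, 23 mod 8 = 7, 23 mod 12 = 11.

x ≡ 23 (mod 24).


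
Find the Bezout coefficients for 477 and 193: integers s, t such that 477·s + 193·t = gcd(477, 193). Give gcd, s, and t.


Euclidean algorithm on (477, 193) — divide until remainder is 0:
  477 = 2 · 193 + 91
  193 = 2 · 91 + 11
  91 = 8 · 11 + 3
  11 = 3 · 3 + 2
  3 = 1 · 2 + 1
  2 = 2 · 1 + 0
gcd(477, 193) = 1.
Track Bezout coefficients alongside the remainders: start with r₀ = 477 = a·1 + b·0 (s = 1, t = 0) and r₁ = 193 = a·0 + b·1 (s = 0, t = 1); each new remainder r_{k+1} = r_{k-1} − q_k·r_k inherits s_{k+1} = s_{k-1} − q_k·s_k, t_{k+1} = t_{k-1} − q_k·t_k, so r_k = a·s_k + b·t_k at every step:
  q = 2: r = 91, s = 1 − 2·0 = 1, t = 0 − 2·1 = -2  (check: 477·1 + 193·(-2) = 91)
  q = 2: r = 11, s = 0 − 2·1 = -2, t = 1 − 2·(-2) = 5  (check: 477·(-2) + 193·5 = 11)
  q = 8: r = 3, s = 1 − 8·(-2) = 17, t = -2 − 8·5 = -42  (check: 477·17 + 193·(-42) = 3)
  q = 3: r = 2, s = -2 − 3·17 = -53, t = 5 − 3·(-42) = 131  (check: 477·(-53) + 193·131 = 2)
  q = 1: r = 1, s = 17 − 1·(-53) = 70, t = -42 − 1·131 = -173  (check: 477·70 + 193·(-173) = 1)
The row with r = 1 (the gcd) gives the Bezout coefficients s = 70, t = -173.
Result: 477 · (70) + 193 · (-173) = 1.

gcd(477, 193) = 1; s = 70, t = -173 (check: 477·70 + 193·(-173) = 1).


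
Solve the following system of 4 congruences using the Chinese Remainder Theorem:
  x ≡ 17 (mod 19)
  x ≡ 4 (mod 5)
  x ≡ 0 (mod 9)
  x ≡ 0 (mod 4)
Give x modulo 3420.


Product of moduli M = 19 · 5 · 9 · 4 = 3420.
Merge one congruence at a time:
  Start: x ≡ 17 (mod 19).
  Combine with x ≡ 4 (mod 5); new modulus lcm = 95.
    Write x = 17 + 19·t and substitute into x ≡ 4 (mod 5): 19·t ≡ 4 − 17 = -13 (mod 5).
    Reduce coefficients mod 5: 4·t ≡ 2 (mod 5).
    The inverse of 4 mod 5 is 4 (since 4·4 = 16 = 3·5 + 1), so t ≡ 4·2 = 8 ≡ 3 (mod 5).
    Then x = 17 + 19·3 = 74, valid modulo lcm(19, 5) = 95: x ≡ 74 (mod 95).
  Combine with x ≡ 0 (mod 9); new modulus lcm = 855.
    Write x = 74 + 95·t and substitute into x ≡ 0 (mod 9): 95·t ≡ 0 − 74 = -74 (mod 9).
    Reduce coefficients mod 9: 5·t ≡ 7 (mod 9).
    The inverse of 5 mod 9 is 2 (since 5·2 = 10 = 1·9 + 1), so t ≡ 2·7 = 14 ≡ 5 (mod 9).
    Then x = 74 + 95·5 = 549, valid modulo lcm(95, 9) = 855: x ≡ 549 (mod 855).
  Combine with x ≡ 0 (mod 4); new modulus lcm = 3420.
    Write x = 549 + 855·t and substitute into x ≡ 0 (mod 4): 855·t ≡ 0 − 549 = -549 (mod 4).
    Reduce coefficients mod 4: 3·t ≡ 3 (mod 4).
    The inverse of 3 mod 4 is 3 (since 3·3 = 9 = 2·4 + 1), so t ≡ 3·3 = 9 ≡ 1 (mod 4).
    Then x = 549 + 855·1 = 1404, valid modulo lcm(855, 4) = 3420: x ≡ 1404 (mod 3420).
Verify against each original: 1404 mod 19 = 17, 1404 mod 5 = 4, 1404 mod 9 = 0, 1404 mod 4 = 0.

x ≡ 1404 (mod 3420).


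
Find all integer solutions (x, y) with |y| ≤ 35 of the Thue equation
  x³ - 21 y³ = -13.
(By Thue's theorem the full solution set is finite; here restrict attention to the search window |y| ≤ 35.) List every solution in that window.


The equation is x³ - 21y³ = -13. For fixed y, x³ = 21·y³ − 13, so a solution requires the RHS to be a perfect cube.
Strategy: iterate y from -35 to 35, compute RHS = 21·y³ − 13, and check whether it is a (positive or negative) perfect cube.
Check small values of y:
  y = 0: RHS = -13 is not a perfect cube.
  y = 1: RHS = 8 = (2)³ ⇒ x = 2 works.
  y = -1: RHS = -34 is not a perfect cube.
  y = 2: RHS = 155 is not a perfect cube.
  y = -2: RHS = -181 is not a perfect cube.
  y = 3: RHS = 554 is not a perfect cube.
  y = -3: RHS = -580 is not a perfect cube.
Continuing, at y = 4: RHS = 1331 = (11)³ ⇒ x = 11 works.
Searching the remaining y in |y| ≤ 35 finds no further solutions.
Collected solutions: (2, 1), (11, 4).

Solutions (with |y| ≤ 35): (2, 1), (11, 4).
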